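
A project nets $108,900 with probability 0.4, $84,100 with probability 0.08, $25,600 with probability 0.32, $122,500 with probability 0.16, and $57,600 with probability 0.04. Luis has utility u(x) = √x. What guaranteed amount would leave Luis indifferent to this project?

E[u] = 0.4·√108900 + 0.08·√84100 + 0.32·√25600 + 0.16·√122500 + 0.04·√57600 = 0.4·330 + 0.08·290 + 0.32·160 + 0.16·350 + 0.04·240 = 272
CE = (272)² = 73984

$73,984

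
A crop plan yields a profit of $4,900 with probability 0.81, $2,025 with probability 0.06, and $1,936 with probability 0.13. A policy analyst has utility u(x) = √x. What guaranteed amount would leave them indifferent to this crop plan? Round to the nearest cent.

$4,240.61

E[u] = 0.81·√4900 + 0.06·√2025 + 0.13·√1936 = 0.81·70 + 0.06·45 + 0.13·44 = 65.12
CE = (65.12)² = 4240.6144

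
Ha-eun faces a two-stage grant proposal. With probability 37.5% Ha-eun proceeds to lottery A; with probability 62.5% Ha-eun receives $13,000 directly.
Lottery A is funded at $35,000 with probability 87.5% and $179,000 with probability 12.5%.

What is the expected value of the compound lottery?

$28,000

EV(A) = 0.875 × 35000 + 0.125 × 179000 = 30625 + 22375 = 53000
Branch B: 13000 (certain)
Overall = 0.375 × 53000 + 0.625 × 13000 = 19875 + 8125 = 28000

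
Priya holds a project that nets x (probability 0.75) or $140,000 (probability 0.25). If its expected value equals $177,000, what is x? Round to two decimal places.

x = $189,333.33

0.75·x + 0.25·140000 = 177000
0.75·x = 177000 − 35000 = 142000
x = 142000 / 0.75 = 189333.3333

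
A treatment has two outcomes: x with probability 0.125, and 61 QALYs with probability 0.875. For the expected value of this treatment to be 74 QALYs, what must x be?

x = 165 QALYs

0.125·x + 0.875·61 = 74
0.125·x = 74 − 53.375 = 20.625
x = 20.625 / 0.125 = 165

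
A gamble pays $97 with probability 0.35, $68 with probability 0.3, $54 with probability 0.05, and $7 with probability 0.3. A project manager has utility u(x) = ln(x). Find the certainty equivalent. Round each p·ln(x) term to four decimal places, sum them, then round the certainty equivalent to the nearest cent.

$38.48

E[u] = 0.35·ln(97) + 0.3·ln(68) + 0.05·ln(54) + 0.3·ln(7) = 1.6011 + 1.2659 + 0.1994 + 0.5838 = 3.6502
CE = e^3.6502 ≈ 38.48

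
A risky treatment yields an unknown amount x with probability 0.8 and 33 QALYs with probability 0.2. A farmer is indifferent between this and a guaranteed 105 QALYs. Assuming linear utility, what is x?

0.8·x + 0.2·33 = 105
0.8·x = 105 − 6.6 = 98.4
x = 98.4 / 0.8 = 123

x = 123 QALYs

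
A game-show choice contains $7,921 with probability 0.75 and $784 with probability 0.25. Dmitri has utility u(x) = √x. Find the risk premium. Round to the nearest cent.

E[u] = 0.75·√7921 + 0.25·√784 = 0.75·89 + 0.25·28 = 73.75
CE = (73.75)² = 5439.0625
Risk premium = EV − CE = 6136.75 − 5439.0625 = 697.6875

$697.69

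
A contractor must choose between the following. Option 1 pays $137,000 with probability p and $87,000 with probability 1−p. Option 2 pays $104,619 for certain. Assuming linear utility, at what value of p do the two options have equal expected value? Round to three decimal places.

p = 0.352

p·137000 + (1−p)·87000 = 104619
50000p + 87000 = 104619
p = (104619 − 87000) / 50000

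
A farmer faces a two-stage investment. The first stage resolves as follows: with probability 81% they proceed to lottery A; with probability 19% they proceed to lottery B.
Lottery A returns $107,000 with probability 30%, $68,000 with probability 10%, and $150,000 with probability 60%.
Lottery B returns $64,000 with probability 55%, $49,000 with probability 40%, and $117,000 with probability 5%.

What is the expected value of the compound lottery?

EV(A) = 0.3 × 107000 + 0.1 × 68000 + 0.6 × 150000 = 32100 + 6800 + 90000 = 128900
EV(B) = 0.55 × 64000 + 0.4 × 49000 + 0.05 × 117000 = 35200 + 19600 + 5850 = 60650
Overall = 0.81 × 128900 + 0.19 × 60650 = 104409 + 11523.5 = 115932.5

$115,932.50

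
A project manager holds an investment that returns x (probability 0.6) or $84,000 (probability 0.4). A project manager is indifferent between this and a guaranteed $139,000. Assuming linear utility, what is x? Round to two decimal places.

x = $175,666.67

0.6·x + 0.4·84000 = 139000
0.6·x = 139000 − 33600 = 105400
x = 105400 / 0.6 = 175666.6667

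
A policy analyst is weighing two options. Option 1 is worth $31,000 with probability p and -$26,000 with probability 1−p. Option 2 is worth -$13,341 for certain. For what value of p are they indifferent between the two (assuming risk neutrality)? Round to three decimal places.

p·31000 + (1−p)·(-26000) = -13341
57000p − 26000 = -13341
p = (-13341 + 26000) / 57000

p = 0.222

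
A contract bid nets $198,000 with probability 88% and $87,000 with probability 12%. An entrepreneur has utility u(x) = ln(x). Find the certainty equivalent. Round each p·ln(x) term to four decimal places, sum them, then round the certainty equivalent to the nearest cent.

E[u] = 0.88·ln(198000) + 0.12·ln(87000) = 10.7325 + 1.3648 = 12.0973
CE = e^12.0973 ≈ 179386.86

$179,386.86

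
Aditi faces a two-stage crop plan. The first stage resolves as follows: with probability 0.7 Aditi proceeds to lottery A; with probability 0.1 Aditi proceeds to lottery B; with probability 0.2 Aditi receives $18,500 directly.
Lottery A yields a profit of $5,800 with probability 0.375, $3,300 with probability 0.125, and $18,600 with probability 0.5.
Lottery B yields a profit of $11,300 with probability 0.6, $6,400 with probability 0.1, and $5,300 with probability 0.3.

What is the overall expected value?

EV(A) = 0.375 × 5800 + 0.125 × 3300 + 0.5 × 18600 = 2175 + 412.5 + 9300 = 11887.5
EV(B) = 0.6 × 11300 + 0.1 × 6400 + 0.3 × 5300 = 6780 + 640 + 1590 = 9010
Branch C: 18500 (certain)
Overall = 0.7 × 11887.5 + 0.1 × 9010 + 0.2 × 18500 = 8321.25 + 901 + 3700 = 12922.25

$12,922.25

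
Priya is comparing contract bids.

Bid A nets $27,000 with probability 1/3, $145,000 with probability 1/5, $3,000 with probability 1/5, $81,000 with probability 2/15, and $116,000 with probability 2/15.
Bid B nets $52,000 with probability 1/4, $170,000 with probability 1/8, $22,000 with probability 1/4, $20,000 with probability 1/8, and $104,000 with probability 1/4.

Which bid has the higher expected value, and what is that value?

Bid B ($68,250)

Bid A = 1/3 × 27000 + 1/5 × 145000 + 1/5 × 3000 + 2/15 × 81000 + 2/15 × 116000 = 9000 + 29000 + 600 + 10800 + 15466.6667 = 64866.6667
Bid B = 1/4 × 52000 + 1/8 × 170000 + 1/4 × 22000 + 1/8 × 20000 + 1/4 × 104000 = 13000 + 21250 + 5500 + 2500 + 26000 = 68250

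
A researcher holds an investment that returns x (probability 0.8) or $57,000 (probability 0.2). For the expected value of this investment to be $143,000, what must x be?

x = $164,500

0.8·x + 0.2·57000 = 143000
0.8·x = 143000 − 11400 = 131600
x = 131600 / 0.8 = 164500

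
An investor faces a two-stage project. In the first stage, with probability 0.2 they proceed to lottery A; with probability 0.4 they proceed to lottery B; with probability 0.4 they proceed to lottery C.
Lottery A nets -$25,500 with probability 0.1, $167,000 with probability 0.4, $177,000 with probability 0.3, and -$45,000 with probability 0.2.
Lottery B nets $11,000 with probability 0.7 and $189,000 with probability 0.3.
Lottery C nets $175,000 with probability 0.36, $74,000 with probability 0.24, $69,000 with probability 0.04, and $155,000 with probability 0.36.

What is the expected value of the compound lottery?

$103,158

EV(A) = 0.1 × (-25500) + 0.4 × 167000 + 0.3 × 177000 + 0.2 × (-45000) = -2550 + 66800 + 53100 − 9000 = 108350
EV(B) = 0.7 × 11000 + 0.3 × 189000 = 7700 + 56700 = 64400
EV(C) = 0.36 × 175000 + 0.24 × 74000 + 0.04 × 69000 + 0.36 × 155000 = 63000 + 17760 + 2760 + 55800 = 139320
Overall = 0.2 × 108350 + 0.4 × 64400 + 0.4 × 139320 = 21670 + 25760 + 55728 = 103158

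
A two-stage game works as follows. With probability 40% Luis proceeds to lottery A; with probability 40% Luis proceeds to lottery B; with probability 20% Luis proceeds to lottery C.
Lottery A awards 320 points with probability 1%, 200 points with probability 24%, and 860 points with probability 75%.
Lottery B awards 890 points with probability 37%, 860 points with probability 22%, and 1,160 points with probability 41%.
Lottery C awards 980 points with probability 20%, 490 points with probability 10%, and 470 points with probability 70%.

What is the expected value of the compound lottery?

EV(A) = 0.01 × 320 + 0.24 × 200 + 0.75 × 860 = 3.2 + 48 + 645 = 696.2
EV(B) = 0.37 × 890 + 0.22 × 860 + 0.41 × 1160 = 329.3 + 189.2 + 475.6 = 994.1
EV(C) = 0.2 × 980 + 0.1 × 490 + 0.7 × 470 = 196 + 49 + 329 = 574
Overall = 0.4 × 696.2 + 0.4 × 994.1 + 0.2 × 574 = 278.48 + 397.64 + 114.8 = 790.92

790.92 points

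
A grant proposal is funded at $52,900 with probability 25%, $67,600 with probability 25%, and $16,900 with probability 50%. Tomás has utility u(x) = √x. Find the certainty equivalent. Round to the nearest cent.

$35,156.25

E[u] = 0.25·√52900 + 0.25·√67600 + 0.5·√16900 = 0.25·230 + 0.25·260 + 0.5·130 = 187.5
CE = (187.5)² = 35156.25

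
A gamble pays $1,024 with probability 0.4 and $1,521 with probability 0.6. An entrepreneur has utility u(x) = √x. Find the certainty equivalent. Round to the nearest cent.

$1,310.44

E[u] = 0.4·√1024 + 0.6·√1521 = 0.4·32 + 0.6·39 = 36.2
CE = (36.2)² = 1310.44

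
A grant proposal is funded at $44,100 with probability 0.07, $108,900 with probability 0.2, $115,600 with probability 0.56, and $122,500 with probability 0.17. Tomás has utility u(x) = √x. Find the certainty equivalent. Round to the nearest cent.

E[u] = 0.07·√44100 + 0.2·√108900 + 0.56·√115600 + 0.17·√122500 = 0.07·210 + 0.2·330 + 0.56·340 + 0.17·350 = 330.6
CE = (330.6)² = 109296.36

$109,296.36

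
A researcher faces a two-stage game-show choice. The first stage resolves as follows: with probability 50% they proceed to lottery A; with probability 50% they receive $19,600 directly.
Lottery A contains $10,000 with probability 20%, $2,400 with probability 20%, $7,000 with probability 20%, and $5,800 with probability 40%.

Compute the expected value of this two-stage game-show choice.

$12,900

EV(A) = 0.2 × 10000 + 0.2 × 2400 + 0.2 × 7000 + 0.4 × 5800 = 2000 + 480 + 1400 + 2320 = 6200
Branch B: 19600 (certain)
Overall = 0.5 × 6200 + 0.5 × 19600 = 3100 + 9800 = 12900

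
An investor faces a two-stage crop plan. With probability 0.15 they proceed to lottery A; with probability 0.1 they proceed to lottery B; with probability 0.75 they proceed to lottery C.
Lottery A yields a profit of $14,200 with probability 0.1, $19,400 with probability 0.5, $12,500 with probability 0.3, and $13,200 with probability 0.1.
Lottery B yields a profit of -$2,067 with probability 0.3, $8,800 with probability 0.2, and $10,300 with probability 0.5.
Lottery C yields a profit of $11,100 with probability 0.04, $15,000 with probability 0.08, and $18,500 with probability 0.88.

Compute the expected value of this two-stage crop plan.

$16,500.49

EV(A) = 0.1 × 14200 + 0.5 × 19400 + 0.3 × 12500 + 0.1 × 13200 = 1420 + 9700 + 3750 + 1320 = 16190
EV(B) = 0.3 × (-2067) + 0.2 × 8800 + 0.5 × 10300 = -620.1 + 1760 + 5150 = 6289.9
EV(C) = 0.04 × 11100 + 0.08 × 15000 + 0.88 × 18500 = 444 + 1200 + 16280 = 17924
Overall = 0.15 × 16190 + 0.1 × 6289.9 + 0.75 × 17924 = 2428.5 + 628.99 + 13443 = 16500.49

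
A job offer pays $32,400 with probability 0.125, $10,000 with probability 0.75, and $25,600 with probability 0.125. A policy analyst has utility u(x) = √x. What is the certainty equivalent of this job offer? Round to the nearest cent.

E[u] = 0.125·√32400 + 0.75·√10000 + 0.125·√25600 = 0.125·180 + 0.75·100 + 0.125·160 = 117.5
CE = (117.5)² = 13806.25

$13,806.25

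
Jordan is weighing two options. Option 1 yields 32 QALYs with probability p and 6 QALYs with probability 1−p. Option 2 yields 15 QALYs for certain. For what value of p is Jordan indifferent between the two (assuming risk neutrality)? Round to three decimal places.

p·32 + (1−p)·6 = 15
26p + 6 = 15
p = (15 − 6) / 26

p = 0.346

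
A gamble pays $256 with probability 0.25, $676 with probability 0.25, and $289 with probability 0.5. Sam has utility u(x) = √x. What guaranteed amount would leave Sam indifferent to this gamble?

E[u] = 0.25·√256 + 0.25·√676 + 0.5·√289 = 0.25·16 + 0.25·26 + 0.5·17 = 19
CE = (19)² = 361

$361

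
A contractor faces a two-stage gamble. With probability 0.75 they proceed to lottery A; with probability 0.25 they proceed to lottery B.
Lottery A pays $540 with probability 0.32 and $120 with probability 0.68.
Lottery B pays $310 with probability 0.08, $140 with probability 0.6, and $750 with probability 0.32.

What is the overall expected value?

$278

EV(A) = 0.32 × 540 + 0.68 × 120 = 172.8 + 81.6 = 254.4
EV(B) = 0.08 × 310 + 0.6 × 140 + 0.32 × 750 = 24.8 + 84 + 240 = 348.8
Overall = 0.75 × 254.4 + 0.25 × 348.8 = 190.8 + 87.2 = 278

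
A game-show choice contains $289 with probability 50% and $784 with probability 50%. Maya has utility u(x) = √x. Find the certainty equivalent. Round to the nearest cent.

$506.25

E[u] = 0.5·√289 + 0.5·√784 = 0.5·17 + 0.5·28 = 22.5
CE = (22.5)² = 506.25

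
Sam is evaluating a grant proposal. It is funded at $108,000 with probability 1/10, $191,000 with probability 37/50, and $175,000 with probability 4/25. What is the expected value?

EV = 1/10 × 108000 + 37/50 × 191000 + 4/25 × 175000 = 10800 + 141340 + 28000 = 180140

$180,140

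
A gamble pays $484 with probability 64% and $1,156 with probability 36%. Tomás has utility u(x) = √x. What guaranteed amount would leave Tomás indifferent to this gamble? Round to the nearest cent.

E[u] = 0.64·√484 + 0.36·√1156 = 0.64·22 + 0.36·34 = 26.32
CE = (26.32)² = 692.7424

$692.74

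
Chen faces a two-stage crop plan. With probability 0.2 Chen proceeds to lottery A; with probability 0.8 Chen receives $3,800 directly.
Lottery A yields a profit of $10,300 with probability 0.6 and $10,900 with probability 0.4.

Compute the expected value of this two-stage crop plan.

$5,148

EV(A) = 0.6 × 10300 + 0.4 × 10900 = 6180 + 4360 = 10540
Branch B: 3800 (certain)
Overall = 0.2 × 10540 + 0.8 × 3800 = 2108 + 3040 = 5148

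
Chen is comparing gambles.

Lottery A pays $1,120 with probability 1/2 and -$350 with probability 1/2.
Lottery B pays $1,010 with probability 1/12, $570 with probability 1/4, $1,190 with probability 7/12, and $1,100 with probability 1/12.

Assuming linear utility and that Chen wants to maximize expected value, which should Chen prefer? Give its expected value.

Lottery A = 1/2 × 1120 + 1/2 × (-350) = 560 − 175 = 385
Lottery B = 1/12 × 1010 + 1/4 × 570 + 7/12 × 1190 + 1/12 × 1100 = 84.1667 + 142.5 + 694.1667 + 91.6667 = 1012.5

Lottery B ($1,012.50)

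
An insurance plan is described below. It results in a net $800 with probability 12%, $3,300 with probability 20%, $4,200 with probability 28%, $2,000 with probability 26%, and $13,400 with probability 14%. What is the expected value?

$4,328

EV = 0.12 × 800 + 0.2 × 3300 + 0.28 × 4200 + 0.26 × 2000 + 0.14 × 13400 = 96 + 660 + 1176 + 520 + 1876 = 4328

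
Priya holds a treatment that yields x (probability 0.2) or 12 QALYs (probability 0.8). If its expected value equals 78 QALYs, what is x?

x = 342 QALYs

0.2·x + 0.8·12 = 78
0.2·x = 78 − 9.6 = 68.4
x = 68.4 / 0.2 = 342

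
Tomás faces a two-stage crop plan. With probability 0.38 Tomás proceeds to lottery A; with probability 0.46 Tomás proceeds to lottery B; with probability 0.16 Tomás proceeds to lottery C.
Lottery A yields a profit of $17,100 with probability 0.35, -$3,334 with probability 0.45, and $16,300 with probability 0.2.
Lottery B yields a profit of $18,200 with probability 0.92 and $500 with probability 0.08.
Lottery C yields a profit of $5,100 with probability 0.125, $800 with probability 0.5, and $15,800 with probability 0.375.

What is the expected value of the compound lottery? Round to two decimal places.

$11,777.63

EV(A) = 0.35 × 17100 + 0.45 × (-3334) + 0.2 × 16300 = 5985 − 1500.3 + 3260 = 7744.7
EV(B) = 0.92 × 18200 + 0.08 × 500 = 16744 + 40 = 16784
EV(C) = 0.125 × 5100 + 0.5 × 800 + 0.375 × 15800 = 637.5 + 400 + 5925 = 6962.5
Overall = 0.38 × 7744.7 + 0.46 × 16784 + 0.16 × 6962.5 = 2942.986 + 7720.64 + 1114 = 11777.626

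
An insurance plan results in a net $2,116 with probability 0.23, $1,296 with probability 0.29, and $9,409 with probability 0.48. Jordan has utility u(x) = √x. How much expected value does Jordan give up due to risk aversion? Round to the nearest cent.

E[u] = 0.23·√2116 + 0.29·√1296 + 0.48·√9409 = 0.23·46 + 0.29·36 + 0.48·97 = 67.58
CE = (67.58)² = 4567.0564
Risk premium = EV − CE = 5378.84 − 4567.0564 = 811.7836

$811.78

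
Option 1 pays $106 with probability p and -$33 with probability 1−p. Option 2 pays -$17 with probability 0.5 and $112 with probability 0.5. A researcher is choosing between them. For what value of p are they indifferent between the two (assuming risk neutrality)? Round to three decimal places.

EV(Option 2) = 0.5 × (-17) + 0.5 × 112 = -8.5 + 56 = 47.5
p·106 + (1−p)·(-33) = 47.5
139p − 33 = 47.5
p = (47.5 + 33) / 139

p = 0.579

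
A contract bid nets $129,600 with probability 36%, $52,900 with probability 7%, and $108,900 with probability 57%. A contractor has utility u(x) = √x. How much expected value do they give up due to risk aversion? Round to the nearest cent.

E[u] = 0.36·√129600 + 0.07·√52900 + 0.57·√108900 = 0.36·360 + 0.07·230 + 0.57·330 = 333.8
CE = (333.8)² = 111422.44
Risk premium = EV − CE = 112432 − 111422.44 = 1009.56

$1,009.56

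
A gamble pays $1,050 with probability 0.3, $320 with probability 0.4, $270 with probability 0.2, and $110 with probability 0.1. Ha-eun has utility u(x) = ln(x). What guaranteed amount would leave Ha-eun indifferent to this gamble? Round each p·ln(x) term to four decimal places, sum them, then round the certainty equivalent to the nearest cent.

E[u] = 0.3·ln(1050) + 0.4·ln(320) + 0.2·ln(270) + 0.1·ln(110) = 2.0870 + 2.3073 + 1.1197 + 0.4700 = 5.9840
CE = e^5.9840 ≈ 397.03

$397.03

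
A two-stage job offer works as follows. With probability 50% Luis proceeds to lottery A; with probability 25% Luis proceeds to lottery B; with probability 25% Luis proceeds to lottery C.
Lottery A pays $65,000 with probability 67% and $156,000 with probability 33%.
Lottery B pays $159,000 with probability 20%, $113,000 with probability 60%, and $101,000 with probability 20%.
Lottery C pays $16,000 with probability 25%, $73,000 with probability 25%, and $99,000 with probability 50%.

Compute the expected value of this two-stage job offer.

EV(A) = 0.67 × 65000 + 0.33 × 156000 = 43550 + 51480 = 95030
EV(B) = 0.2 × 159000 + 0.6 × 113000 + 0.2 × 101000 = 31800 + 67800 + 20200 = 119800
EV(C) = 0.25 × 16000 + 0.25 × 73000 + 0.5 × 99000 = 4000 + 18250 + 49500 = 71750
Overall = 0.5 × 95030 + 0.25 × 119800 + 0.25 × 71750 = 47515 + 29950 + 17937.5 = 95402.5

$95,402.50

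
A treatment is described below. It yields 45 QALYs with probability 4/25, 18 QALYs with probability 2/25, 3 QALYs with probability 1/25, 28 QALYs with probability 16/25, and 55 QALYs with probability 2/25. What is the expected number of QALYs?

EV = 4/25 × 45 + 2/25 × 18 + 1/25 × 3 + 16/25 × 28 + 2/25 × 55 = 7.2 + 1.44 + 0.12 + 17.92 + 4.4 = 31.08

31.08 QALYs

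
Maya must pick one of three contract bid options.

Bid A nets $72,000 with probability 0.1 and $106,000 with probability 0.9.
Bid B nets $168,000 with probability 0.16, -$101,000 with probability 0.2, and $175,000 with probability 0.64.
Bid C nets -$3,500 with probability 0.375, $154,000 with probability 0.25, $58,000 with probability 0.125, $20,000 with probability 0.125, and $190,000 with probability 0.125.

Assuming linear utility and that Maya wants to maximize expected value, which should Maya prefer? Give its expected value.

Bid B ($118,680)

Bid A = 0.1 × 72000 + 0.9 × 106000 = 7200 + 95400 = 102600
Bid B = 0.16 × 168000 + 0.2 × (-101000) + 0.64 × 175000 = 26880 − 20200 + 112000 = 118680
Bid C = 0.375 × (-3500) + 0.25 × 154000 + 0.125 × 58000 + 0.125 × 20000 + 0.125 × 190000 = -1312.5 + 38500 + 7250 + 2500 + 23750 = 70687.5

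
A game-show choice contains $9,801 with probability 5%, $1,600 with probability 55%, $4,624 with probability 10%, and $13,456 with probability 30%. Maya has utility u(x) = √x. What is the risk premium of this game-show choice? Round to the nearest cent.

$1,170.15

E[u] = 0.05·√9801 + 0.55·√1600 + 0.1·√4624 + 0.3·√13456 = 0.05·99 + 0.55·40 + 0.1·68 + 0.3·116 = 68.55
CE = (68.55)² = 4699.1025
Risk premium = EV − CE = 5869.25 − 4699.1025 = 1170.1475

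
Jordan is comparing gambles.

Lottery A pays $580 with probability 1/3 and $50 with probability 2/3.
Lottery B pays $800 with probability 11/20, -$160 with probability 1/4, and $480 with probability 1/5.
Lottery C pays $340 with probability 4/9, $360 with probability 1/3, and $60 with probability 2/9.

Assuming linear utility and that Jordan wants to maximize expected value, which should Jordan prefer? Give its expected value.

Lottery B ($496)

Lottery A = 1/3 × 580 + 2/3 × 50 = 193.3333 + 33.3333 = 226.6667
Lottery B = 11/20 × 800 + 1/4 × (-160) + 1/5 × 480 = 440 − 40 + 96 = 496
Lottery C = 4/9 × 340 + 1/3 × 360 + 2/9 × 60 = 151.1111 + 120 + 13.3333 = 284.4444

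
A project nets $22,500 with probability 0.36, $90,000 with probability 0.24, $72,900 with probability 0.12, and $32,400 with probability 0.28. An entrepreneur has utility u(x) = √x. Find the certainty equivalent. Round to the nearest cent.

$43,597.44

E[u] = 0.36·√22500 + 0.24·√90000 + 0.12·√72900 + 0.28·√32400 = 0.36·150 + 0.24·300 + 0.12·270 + 0.28·180 = 208.8
CE = (208.8)² = 43597.44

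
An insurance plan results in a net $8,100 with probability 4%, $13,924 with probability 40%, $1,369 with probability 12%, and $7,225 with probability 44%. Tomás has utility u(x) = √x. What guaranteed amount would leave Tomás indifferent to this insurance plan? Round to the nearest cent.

E[u] = 0.04·√8100 + 0.4·√13924 + 0.12·√1369 + 0.44·√7225 = 0.04·90 + 0.4·118 + 0.12·37 + 0.44·85 = 92.64
CE = (92.64)² = 8582.1696

$8,582.17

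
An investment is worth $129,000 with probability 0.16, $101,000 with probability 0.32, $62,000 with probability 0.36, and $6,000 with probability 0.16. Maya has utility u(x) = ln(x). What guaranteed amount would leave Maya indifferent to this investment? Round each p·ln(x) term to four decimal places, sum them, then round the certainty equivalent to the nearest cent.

$56,083.67

E[u] = 0.16·ln(129000) + 0.32·ln(101000) + 0.36·ln(62000) + 0.16·ln(6000) = 1.8828 + 3.6873 + 3.9726 + 1.3919 = 10.9346
CE = e^10.9346 ≈ 56083.67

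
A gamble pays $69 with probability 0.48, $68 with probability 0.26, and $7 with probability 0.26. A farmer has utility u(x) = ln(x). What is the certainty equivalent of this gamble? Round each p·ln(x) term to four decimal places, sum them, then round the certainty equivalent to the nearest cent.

E[u] = 0.48·ln(69) + 0.26·ln(68) + 0.26·ln(7) = 2.0324 + 1.0971 + 0.5059 = 3.6354
CE = e^3.6354 ≈ 37.92

$37.92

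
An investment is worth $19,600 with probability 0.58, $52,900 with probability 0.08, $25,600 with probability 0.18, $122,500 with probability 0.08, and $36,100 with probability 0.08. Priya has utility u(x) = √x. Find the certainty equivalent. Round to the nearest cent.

E[u] = 0.58·√19600 + 0.08·√52900 + 0.18·√25600 + 0.08·√122500 + 0.08·√36100 = 0.58·140 + 0.08·230 + 0.18·160 + 0.08·350 + 0.08·190 = 171.6
CE = (171.6)² = 29446.56

$29,446.56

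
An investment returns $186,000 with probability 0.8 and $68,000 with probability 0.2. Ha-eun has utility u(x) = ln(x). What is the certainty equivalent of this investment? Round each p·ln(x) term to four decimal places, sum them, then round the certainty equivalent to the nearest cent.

$152,100.99

E[u] = 0.8·ln(186000) + 0.2·ln(68000) = 9.7068 + 2.2255 = 11.9323
CE = e^11.9323 ≈ 152100.99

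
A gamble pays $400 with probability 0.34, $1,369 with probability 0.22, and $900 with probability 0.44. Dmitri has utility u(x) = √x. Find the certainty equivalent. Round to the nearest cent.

E[u] = 0.34·√400 + 0.22·√1369 + 0.44·√900 = 0.34·20 + 0.22·37 + 0.44·30 = 28.14
CE = (28.14)² = 791.8596

$791.86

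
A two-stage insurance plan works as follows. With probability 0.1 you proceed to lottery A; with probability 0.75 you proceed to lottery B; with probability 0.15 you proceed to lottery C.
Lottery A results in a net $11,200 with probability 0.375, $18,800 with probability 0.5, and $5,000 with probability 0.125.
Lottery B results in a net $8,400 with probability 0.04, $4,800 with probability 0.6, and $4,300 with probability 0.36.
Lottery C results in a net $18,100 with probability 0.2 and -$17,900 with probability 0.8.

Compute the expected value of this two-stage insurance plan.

EV(A) = 0.375 × 11200 + 0.5 × 18800 + 0.125 × 5000 = 4200 + 9400 + 625 = 14225
EV(B) = 0.04 × 8400 + 0.6 × 4800 + 0.36 × 4300 = 336 + 2880 + 1548 = 4764
EV(C) = 0.2 × 18100 + 0.8 × (-17900) = 3620 − 14320 = -10700
Overall = 0.1 × 14225 + 0.75 × 4764 + 0.15 × (-10700) = 1422.5 + 3573 − 1605 = 3390.5

$3,390.50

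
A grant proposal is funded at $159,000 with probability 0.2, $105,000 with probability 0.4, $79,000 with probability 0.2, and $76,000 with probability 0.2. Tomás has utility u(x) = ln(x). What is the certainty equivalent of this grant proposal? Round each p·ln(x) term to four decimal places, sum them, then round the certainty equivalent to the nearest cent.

$101,022.65

E[u] = 0.2·ln(159000) + 0.4·ln(105000) + 0.2·ln(79000) + 0.2·ln(76000) = 2.3953 + 4.6247 + 2.2554 + 2.2477 = 11.5231
CE = e^11.5231 ≈ 101022.65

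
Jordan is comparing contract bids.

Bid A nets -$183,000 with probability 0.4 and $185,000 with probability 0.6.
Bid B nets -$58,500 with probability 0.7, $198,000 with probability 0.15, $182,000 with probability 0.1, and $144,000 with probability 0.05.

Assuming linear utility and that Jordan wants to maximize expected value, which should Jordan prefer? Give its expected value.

Bid A = 0.4 × (-183000) + 0.6 × 185000 = -73200 + 111000 = 37800
Bid B = 0.7 × (-58500) + 0.15 × 198000 + 0.1 × 182000 + 0.05 × 144000 = -40950 + 29700 + 18200 + 7200 = 14150

Bid A ($37,800)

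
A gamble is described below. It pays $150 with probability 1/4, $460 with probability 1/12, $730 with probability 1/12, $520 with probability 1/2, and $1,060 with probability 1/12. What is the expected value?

EV = 1/4 × 150 + 1/12 × 460 + 1/12 × 730 + 1/2 × 520 + 1/12 × 1060 = 37.5 + 38.3333 + 60.8333 + 260 + 88.3333 = 485

$485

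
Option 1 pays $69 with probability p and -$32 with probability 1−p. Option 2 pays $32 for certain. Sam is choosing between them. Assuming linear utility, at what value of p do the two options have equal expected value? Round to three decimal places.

p = 0.634

p·69 + (1−p)·(-32) = 32
101p − 32 = 32
p = (32 + 32) / 101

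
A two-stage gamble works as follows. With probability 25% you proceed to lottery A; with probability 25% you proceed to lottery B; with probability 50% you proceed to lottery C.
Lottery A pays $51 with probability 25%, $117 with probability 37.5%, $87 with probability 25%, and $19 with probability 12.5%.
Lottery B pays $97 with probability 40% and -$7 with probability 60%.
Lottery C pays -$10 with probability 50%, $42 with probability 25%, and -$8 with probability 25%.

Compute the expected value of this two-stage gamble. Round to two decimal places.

$30.59

EV(A) = 0.25 × 51 + 0.375 × 117 + 0.25 × 87 + 0.125 × 19 = 12.75 + 43.875 + 21.75 + 2.375 = 80.75
EV(B) = 0.4 × 97 + 0.6 × (-7) = 38.8 − 4.2 = 34.6
EV(C) = 0.5 × (-10) + 0.25 × 42 + 0.25 × (-8) = -5 + 10.5 − 2 = 3.5
Overall = 0.25 × 80.75 + 0.25 × 34.6 + 0.5 × 3.5 = 20.1875 + 8.65 + 1.75 = 30.5875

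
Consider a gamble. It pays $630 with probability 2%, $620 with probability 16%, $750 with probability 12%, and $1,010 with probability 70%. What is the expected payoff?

EV = 0.02 × 630 + 0.16 × 620 + 0.12 × 750 + 0.7 × 1010 = 12.6 + 99.2 + 90 + 707 = 908.8

$908.80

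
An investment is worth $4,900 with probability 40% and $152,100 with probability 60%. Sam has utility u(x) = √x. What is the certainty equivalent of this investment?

E[u] = 0.4·√4900 + 0.6·√152100 = 0.4·70 + 0.6·390 = 262
CE = (262)² = 68644

$68,644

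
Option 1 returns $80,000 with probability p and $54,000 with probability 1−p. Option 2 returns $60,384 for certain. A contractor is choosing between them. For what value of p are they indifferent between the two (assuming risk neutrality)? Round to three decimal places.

p = 0.246

p·80000 + (1−p)·54000 = 60384
26000p + 54000 = 60384
p = (60384 − 54000) / 26000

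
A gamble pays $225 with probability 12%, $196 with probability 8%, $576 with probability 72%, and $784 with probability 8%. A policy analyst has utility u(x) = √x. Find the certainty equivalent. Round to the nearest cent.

$503.55

E[u] = 0.12·√225 + 0.08·√196 + 0.72·√576 + 0.08·√784 = 0.12·15 + 0.08·14 + 0.72·24 + 0.08·28 = 22.44
CE = (22.44)² = 503.5536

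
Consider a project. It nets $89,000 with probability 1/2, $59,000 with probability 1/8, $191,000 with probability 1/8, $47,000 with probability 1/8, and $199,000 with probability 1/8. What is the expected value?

EV = 1/2 × 89000 + 1/8 × 59000 + 1/8 × 191000 + 1/8 × 47000 + 1/8 × 199000 = 44500 + 7375 + 23875 + 5875 + 24875 = 106500

$106,500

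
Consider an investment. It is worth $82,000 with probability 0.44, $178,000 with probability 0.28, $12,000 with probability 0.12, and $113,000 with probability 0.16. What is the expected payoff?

$105,440

EV = 0.44 × 82000 + 0.28 × 178000 + 0.12 × 12000 + 0.16 × 113000 = 36080 + 49840 + 1440 + 18080 = 105440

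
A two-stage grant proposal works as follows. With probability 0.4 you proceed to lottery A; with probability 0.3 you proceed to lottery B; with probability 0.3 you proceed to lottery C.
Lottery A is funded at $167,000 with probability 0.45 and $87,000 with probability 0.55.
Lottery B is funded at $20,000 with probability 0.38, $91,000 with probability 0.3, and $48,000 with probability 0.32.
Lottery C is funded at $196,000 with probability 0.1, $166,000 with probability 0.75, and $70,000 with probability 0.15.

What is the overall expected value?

$110,658

EV(A) = 0.45 × 167000 + 0.55 × 87000 = 75150 + 47850 = 123000
EV(B) = 0.38 × 20000 + 0.3 × 91000 + 0.32 × 48000 = 7600 + 27300 + 15360 = 50260
EV(C) = 0.1 × 196000 + 0.75 × 166000 + 0.15 × 70000 = 19600 + 124500 + 10500 = 154600
Overall = 0.4 × 123000 + 0.3 × 50260 + 0.3 × 154600 = 49200 + 15078 + 46380 = 110658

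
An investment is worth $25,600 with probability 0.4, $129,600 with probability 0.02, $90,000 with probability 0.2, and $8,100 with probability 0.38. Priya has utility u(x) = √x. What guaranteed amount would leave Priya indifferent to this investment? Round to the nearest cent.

$27,357.16

E[u] = 0.4·√25600 + 0.02·√129600 + 0.2·√90000 + 0.38·√8100 = 0.4·160 + 0.02·360 + 0.2·300 + 0.38·90 = 165.4
CE = (165.4)² = 27357.16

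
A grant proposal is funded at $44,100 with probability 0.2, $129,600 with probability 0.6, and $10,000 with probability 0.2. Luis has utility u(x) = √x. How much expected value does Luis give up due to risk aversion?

E[u] = 0.2·√44100 + 0.6·√129600 + 0.2·√10000 = 0.2·210 + 0.6·360 + 0.2·100 = 278
CE = (278)² = 77284
Risk premium = EV − CE = 88580 − 77284 = 11296

$11,296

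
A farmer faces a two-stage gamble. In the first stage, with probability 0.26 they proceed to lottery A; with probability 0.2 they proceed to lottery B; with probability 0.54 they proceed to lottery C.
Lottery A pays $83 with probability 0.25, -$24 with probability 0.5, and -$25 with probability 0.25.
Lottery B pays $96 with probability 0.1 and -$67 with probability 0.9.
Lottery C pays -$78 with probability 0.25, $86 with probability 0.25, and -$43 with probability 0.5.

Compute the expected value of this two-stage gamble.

EV(A) = 0.25 × 83 + 0.5 × (-24) + 0.25 × (-25) = 20.75 − 12 − 6.25 = 2.5
EV(B) = 0.1 × 96 + 0.9 × (-67) = 9.6 − 60.3 = -50.7
EV(C) = 0.25 × (-78) + 0.25 × 86 + 0.5 × (-43) = -19.5 + 21.5 − 21.5 = -19.5
Overall = 0.26 × 2.5 + 0.2 × (-50.7) + 0.54 × (-19.5) = 0.65 − 10.14 − 10.53 = -20.02

-$20.02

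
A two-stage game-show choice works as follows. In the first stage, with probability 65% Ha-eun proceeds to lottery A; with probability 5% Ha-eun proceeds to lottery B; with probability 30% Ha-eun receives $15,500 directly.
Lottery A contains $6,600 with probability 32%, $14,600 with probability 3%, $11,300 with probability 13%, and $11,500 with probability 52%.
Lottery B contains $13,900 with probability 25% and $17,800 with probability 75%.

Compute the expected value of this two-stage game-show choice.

EV(A) = 0.32 × 6600 + 0.03 × 14600 + 0.13 × 11300 + 0.52 × 11500 = 2112 + 438 + 1469 + 5980 = 9999
EV(B) = 0.25 × 13900 + 0.75 × 17800 = 3475 + 13350 = 16825
Branch C: 15500 (certain)
Overall = 0.65 × 9999 + 0.05 × 16825 + 0.3 × 15500 = 6499.35 + 841.25 + 4650 = 11990.6

$11,990.60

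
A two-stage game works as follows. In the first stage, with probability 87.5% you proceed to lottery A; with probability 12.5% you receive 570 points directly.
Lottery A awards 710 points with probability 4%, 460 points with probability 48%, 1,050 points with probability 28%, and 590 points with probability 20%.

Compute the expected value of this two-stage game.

649.8 points

EV(A) = 0.04 × 710 + 0.48 × 460 + 0.28 × 1050 + 0.2 × 590 = 28.4 + 220.8 + 294 + 118 = 661.2
Branch B: 570 (certain)
Overall = 0.875 × 661.2 + 0.125 × 570 = 578.55 + 71.25 = 649.8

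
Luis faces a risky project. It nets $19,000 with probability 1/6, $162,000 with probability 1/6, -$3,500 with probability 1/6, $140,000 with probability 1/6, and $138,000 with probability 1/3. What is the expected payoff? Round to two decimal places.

EV = 1/6 × 19000 + 1/6 × 162000 + 1/6 × (-3500) + 1/6 × 140000 + 1/3 × 138000 = 3166.6667 + 27000 − 583.3333 + 23333.3333 + 46000 = 98916.6667

$98,916.67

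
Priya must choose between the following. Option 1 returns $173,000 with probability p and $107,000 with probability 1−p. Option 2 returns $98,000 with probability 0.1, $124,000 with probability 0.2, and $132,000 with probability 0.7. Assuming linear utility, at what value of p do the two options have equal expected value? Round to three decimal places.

p = 0.303

EV(Option 2) = 0.1 × 98000 + 0.2 × 124000 + 0.7 × 132000 = 9800 + 24800 + 92400 = 127000
p·173000 + (1−p)·107000 = 127000
66000p + 107000 = 127000
p = (127000 − 107000) / 66000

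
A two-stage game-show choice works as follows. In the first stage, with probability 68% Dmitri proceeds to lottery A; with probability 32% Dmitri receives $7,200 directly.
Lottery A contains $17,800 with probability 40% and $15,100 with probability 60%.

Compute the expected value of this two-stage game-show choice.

$13,306.40

EV(A) = 0.4 × 17800 + 0.6 × 15100 = 7120 + 9060 = 16180
Branch B: 7200 (certain)
Overall = 0.68 × 16180 + 0.32 × 7200 = 11002.4 + 2304 = 13306.4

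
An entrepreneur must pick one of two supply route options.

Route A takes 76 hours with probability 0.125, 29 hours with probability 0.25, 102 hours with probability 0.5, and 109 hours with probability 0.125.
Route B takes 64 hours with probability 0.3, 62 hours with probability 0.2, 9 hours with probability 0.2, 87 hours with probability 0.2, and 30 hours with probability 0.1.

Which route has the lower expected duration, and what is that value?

Route A = 0.125 × 76 + 0.25 × 29 + 0.5 × 102 + 0.125 × 109 = 9.5 + 7.25 + 51 + 13.625 = 81.375
Route B = 0.3 × 64 + 0.2 × 62 + 0.2 × 9 + 0.2 × 87 + 0.1 × 30 = 19.2 + 12.4 + 1.8 + 17.4 + 3 = 53.8

Route B (53.8 hours)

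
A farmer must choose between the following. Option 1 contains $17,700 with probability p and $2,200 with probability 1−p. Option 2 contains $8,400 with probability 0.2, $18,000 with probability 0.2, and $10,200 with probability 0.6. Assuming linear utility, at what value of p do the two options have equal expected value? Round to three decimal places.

EV(Option 2) = 0.2 × 8400 + 0.2 × 18000 + 0.6 × 10200 = 1680 + 3600 + 6120 = 11400
p·17700 + (1−p)·2200 = 11400
15500p + 2200 = 11400
p = (11400 − 2200) / 15500

p = 0.594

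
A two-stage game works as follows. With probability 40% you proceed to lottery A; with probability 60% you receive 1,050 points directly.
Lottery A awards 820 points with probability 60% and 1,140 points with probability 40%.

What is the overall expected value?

EV(A) = 0.6 × 820 + 0.4 × 1140 = 492 + 456 = 948
Branch B: 1050 (certain)
Overall = 0.4 × 948 + 0.6 × 1050 = 379.2 + 630 = 1009.2

1009.2 points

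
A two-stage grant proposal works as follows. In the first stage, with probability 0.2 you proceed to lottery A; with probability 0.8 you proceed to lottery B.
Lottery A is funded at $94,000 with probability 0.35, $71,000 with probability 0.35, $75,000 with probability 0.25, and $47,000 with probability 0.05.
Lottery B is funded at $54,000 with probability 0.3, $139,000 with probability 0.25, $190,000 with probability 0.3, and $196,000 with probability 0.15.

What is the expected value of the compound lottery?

$125,650

EV(A) = 0.35 × 94000 + 0.35 × 71000 + 0.25 × 75000 + 0.05 × 47000 = 32900 + 24850 + 18750 + 2350 = 78850
EV(B) = 0.3 × 54000 + 0.25 × 139000 + 0.3 × 190000 + 0.15 × 196000 = 16200 + 34750 + 57000 + 29400 = 137350
Overall = 0.2 × 78850 + 0.8 × 137350 = 15770 + 109880 = 125650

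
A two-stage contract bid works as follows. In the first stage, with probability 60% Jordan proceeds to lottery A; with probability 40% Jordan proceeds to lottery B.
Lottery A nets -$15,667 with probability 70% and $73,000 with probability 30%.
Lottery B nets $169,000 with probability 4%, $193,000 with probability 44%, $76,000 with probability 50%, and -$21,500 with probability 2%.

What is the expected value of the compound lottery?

$58,259.86

EV(A) = 0.7 × (-15667) + 0.3 × 73000 = -10966.9 + 21900 = 10933.1
EV(B) = 0.04 × 169000 + 0.44 × 193000 + 0.5 × 76000 + 0.02 × (-21500) = 6760 + 84920 + 38000 − 430 = 129250
Overall = 0.6 × 10933.1 + 0.4 × 129250 = 6559.86 + 51700 = 58259.86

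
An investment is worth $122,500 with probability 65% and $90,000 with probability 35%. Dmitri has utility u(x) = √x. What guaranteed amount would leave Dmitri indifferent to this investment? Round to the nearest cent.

E[u] = 0.65·√122500 + 0.35·√90000 = 0.65·350 + 0.35·300 = 332.5
CE = (332.5)² = 110556.25

$110,556.25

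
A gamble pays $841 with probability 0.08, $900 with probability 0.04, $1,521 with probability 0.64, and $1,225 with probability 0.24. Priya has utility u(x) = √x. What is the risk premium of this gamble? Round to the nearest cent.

E[u] = 0.08·√841 + 0.04·√900 + 0.64·√1521 + 0.24·√1225 = 0.08·29 + 0.04·30 + 0.64·39 + 0.24·35 = 36.88
CE = (36.88)² = 1360.1344
Risk premium = EV − CE = 1370.72 − 1360.1344 = 10.5856

$10.59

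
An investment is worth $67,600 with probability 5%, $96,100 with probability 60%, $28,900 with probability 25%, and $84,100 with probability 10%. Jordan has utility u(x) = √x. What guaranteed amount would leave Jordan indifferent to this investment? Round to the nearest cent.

E[u] = 0.05·√67600 + 0.6·√96100 + 0.25·√28900 + 0.1·√84100 = 0.05·260 + 0.6·310 + 0.25·170 + 0.1·290 = 270.5
CE = (270.5)² = 73170.25

$73,170.25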